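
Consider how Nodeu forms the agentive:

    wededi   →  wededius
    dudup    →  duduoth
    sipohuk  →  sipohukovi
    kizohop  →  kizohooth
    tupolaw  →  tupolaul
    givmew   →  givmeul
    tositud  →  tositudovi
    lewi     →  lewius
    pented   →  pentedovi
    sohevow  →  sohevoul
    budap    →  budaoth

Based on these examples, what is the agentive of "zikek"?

"zikek" ends in -k. The one such stem in the data (sipohuk → sipohukovi) adds -ovi, so the same rule applies.
So zikek → zikekovi.

zikekovi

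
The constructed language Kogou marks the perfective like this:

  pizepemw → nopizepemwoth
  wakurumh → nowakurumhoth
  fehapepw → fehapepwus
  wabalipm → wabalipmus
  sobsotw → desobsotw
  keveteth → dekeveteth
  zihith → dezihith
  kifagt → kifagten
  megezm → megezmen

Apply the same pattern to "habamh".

pizepemw and fehapepw both end in -w yet inflect differently (nopizepemwoth, fehapepwus), so the final letter is not what conditions the rule; the second-to-last letter is.
"habamh" has second-to-last letter 'm'. The stems whose second-to-last letter is 'm' (pizepemw → nopizepemwoth, wakurumh → nowakurumhoth) add no- … -oth around the stem.
So habamh → nohabamhoth.

nohabamhoth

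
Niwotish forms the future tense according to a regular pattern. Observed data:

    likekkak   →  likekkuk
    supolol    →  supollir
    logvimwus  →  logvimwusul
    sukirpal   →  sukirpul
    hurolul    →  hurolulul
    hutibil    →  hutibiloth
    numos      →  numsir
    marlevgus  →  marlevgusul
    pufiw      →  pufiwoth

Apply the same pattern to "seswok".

seswkir

hutibil and supolol both end in -l yet inflect differently (hutibiloth, supollir), so the final letter is not what conditions the rule; the last vowel is.
"seswok" has last vowel 'o'. The stems whose last vowel is 'o' (supolol → supollir, numos → numsir) delete the last vowel and add -ir.
The other patterns: stems whose last vowel is 'i' add -oth; stems whose last vowel is 'a' change the last vowel to 'u'; stems whose last vowel is 'u' add -ul.
So seswok → seswkir.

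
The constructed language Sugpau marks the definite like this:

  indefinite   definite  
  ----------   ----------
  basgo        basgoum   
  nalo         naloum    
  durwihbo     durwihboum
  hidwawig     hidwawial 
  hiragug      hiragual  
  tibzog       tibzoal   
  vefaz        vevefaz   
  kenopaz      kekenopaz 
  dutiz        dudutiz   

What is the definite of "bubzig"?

bubzial

basgo and tibzog both have last vowel 'o' yet inflect differently (basgoum, tibzoal), so the last vowel is not what conditions the rule; the final letter is.
"bubzig" ends in -g. The stems ending in -g (hidwawig → hidwawial, hiragug → hiragual, tibzog → tibzoal) drop the final letter and add -al.
The other patterns: stems ending in -o add -um; stems ending in -z repeat the first consonant+vowel as a prefix.
So bubzig → bubzial.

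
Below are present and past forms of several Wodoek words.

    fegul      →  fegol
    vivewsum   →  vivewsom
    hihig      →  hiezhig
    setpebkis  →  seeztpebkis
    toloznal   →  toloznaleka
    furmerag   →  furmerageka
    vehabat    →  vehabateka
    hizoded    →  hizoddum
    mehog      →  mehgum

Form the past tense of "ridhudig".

riezdhudig

fegul and toloznal both end in -l yet inflect differently (fegol, toloznaleka), so the final letter is not what conditions the rule; the last vowel is.
"ridhudig" has last vowel 'i'. The stems whose last vowel is 'i' (hihig → hiezhig, setpebkis → seeztpebkis) insert -ez- after the first vowel.
The other patterns: stems whose last vowel is 'u' change the last vowel to 'o'; stems whose last vowel is 'a' add -eka; stems whose last vowel is 'e' or 'o' delete the last vowel and add -um.
So ridhudig → riezdhudig.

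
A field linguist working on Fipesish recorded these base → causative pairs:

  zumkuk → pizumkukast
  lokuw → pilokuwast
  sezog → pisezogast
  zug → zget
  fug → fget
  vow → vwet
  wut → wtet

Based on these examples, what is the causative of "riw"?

"riw" has 1 vowel. The stems with 1 vowel (zug → zget, fug → fget, vow → vwet) delete the last vowel and add -et.
So riw → rwet.

rwet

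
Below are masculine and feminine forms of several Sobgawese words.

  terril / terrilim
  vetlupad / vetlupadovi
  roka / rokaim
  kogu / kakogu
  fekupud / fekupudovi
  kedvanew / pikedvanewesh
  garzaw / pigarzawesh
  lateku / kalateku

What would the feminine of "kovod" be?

kovodovi

kogu and fekupud both have last vowel 'u' yet inflect differently (kakogu, fekupudovi), so the last vowel is not what conditions the rule; the final letter is.
"kovod" ends in -d. The stems ending in -d (fekupud → fekupudovi, vetlupad → vetlupadovi) add -ovi.
So kovod → kovodovi.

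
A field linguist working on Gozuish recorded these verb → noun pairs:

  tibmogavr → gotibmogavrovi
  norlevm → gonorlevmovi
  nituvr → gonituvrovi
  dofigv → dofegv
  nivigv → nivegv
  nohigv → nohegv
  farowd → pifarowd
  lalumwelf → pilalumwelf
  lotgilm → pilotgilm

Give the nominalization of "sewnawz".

"sewnawz" has second-to-last letter 'w'. The one such stem in the data (farowd → pifarowd) adds the prefix pi-, so the same rule applies.
The other patterns: stems whose second-to-last letter is 'v' add go- … -ovi around the stem; stems whose second-to-last letter is 'g' change the last vowel to 'e'.
So sewnawz → pisewnawz.

pisewnawz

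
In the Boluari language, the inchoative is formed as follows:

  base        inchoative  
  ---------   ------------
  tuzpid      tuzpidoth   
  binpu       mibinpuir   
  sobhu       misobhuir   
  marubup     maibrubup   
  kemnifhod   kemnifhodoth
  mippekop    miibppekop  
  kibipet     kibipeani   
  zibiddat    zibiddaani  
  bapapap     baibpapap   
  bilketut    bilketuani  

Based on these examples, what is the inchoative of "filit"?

sobhu and marubup both have last vowel 'u' yet inflect differently (misobhuir, maibrubup), so the last vowel is not what conditions the rule; the final letter is.
"filit" ends in -t. The stems ending in -t (zibiddat → zibiddaani, kibipet → kibipeani, bilketut → bilketuani) drop the final letter and add -ani.
So filit → filiani.

filiani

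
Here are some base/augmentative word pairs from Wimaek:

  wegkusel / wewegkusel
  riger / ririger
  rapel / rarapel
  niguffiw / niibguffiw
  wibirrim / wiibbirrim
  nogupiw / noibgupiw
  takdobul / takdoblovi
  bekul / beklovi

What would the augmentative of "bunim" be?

buibnim

"bunim" has last vowel 'i'. The stems whose last vowel is 'i' (niguffiw → niibguffiw, wibirrim → wiibbirrim, nogupiw → noibgupiw) insert -ib- after the first vowel.
So bunim → buibnim.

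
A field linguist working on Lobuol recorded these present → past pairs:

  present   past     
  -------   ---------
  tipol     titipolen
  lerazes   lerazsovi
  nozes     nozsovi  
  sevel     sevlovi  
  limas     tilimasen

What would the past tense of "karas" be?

tikarasen

lerazes and limas both end in -s yet inflect differently (lerazsovi, tilimasen), so the final letter is not what conditions the rule; the last vowel is.
"karas" has last vowel 'a'. The one such stem in the data (limas → tilimasen) adds ti- … -en around the stem, so the same rule applies.
The other pattern: stems whose last vowel is 'e' delete the last vowel and add -ovi.
So karas → tikarasen.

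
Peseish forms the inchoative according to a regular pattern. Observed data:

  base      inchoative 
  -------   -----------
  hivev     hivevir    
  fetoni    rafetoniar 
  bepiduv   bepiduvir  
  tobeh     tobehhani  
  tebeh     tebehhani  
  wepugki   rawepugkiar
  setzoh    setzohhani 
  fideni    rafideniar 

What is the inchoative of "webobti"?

tebeh and hivev both have last vowel 'e' yet inflect differently (tebehhani, hivevir), so the last vowel is not what conditions the rule; the final letter is.
"webobti" ends in -i. The stems ending in -i (wepugki → rawepugkiar, fetoni → rafetoniar, fideni → rafideniar) add ra- … -ar around the stem.
The other patterns: stems ending in -h double the final consonant and add -ani; stems ending in -v add -ir.
So webobti → rawebobtiar.

rawebobtiar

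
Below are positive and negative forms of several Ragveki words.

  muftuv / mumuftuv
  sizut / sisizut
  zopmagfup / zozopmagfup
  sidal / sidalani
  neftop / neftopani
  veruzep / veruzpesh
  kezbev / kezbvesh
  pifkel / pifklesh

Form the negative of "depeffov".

depeffovani

kezbev and muftuv both end in -v yet inflect differently (kezbvesh, mumuftuv), so the final letter is not what conditions the rule; the last vowel is.
"depeffov" has last vowel 'o'. The one such stem in the data (neftop → neftopani) adds -ani, so the same rule applies.
So depeffov → depeffovani.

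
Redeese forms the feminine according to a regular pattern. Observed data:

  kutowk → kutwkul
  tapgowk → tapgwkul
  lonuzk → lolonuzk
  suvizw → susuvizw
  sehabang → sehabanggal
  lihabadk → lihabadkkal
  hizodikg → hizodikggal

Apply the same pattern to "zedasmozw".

zezedasmozw

kutowk and lonuzk both end in -k yet inflect differently (kutwkul, lolonuzk), so the final letter is not what conditions the rule; the second-to-last letter is.
"zedasmozw" has second-to-last letter 'z'. The stems whose second-to-last letter is 'z' (lonuzk → lolonuzk, suvizw → susuvizw) repeat the first consonant+vowel as a prefix.
So zedasmozw → zezedasmozw.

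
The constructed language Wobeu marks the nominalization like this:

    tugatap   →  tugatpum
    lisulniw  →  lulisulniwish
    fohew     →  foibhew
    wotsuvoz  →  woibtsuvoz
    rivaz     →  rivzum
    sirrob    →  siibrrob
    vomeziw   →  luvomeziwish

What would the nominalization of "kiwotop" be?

rivaz and wotsuvoz both end in -z yet inflect differently (rivzum, woibtsuvoz), so the final letter is not what conditions the rule; the last vowel is.
"kiwotop" has last vowel 'o'. The stems whose last vowel is 'o' (wotsuvoz → woibtsuvoz, sirrob → siibrrob) insert -ib- after the first vowel.
So kiwotop → kiibwotop.

kiibwotop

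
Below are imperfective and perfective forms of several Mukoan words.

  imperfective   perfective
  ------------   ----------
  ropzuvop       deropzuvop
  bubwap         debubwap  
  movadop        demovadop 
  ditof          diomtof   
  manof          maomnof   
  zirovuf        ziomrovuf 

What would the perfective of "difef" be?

diomfef

"difef" ends in -f. The stems ending in -f (ditof → diomtof, manof → maomnof, zirovuf → ziomrovuf) insert -om- after the first vowel.
The other pattern: stems ending in -p add the prefix de-.
So difef → diomfef.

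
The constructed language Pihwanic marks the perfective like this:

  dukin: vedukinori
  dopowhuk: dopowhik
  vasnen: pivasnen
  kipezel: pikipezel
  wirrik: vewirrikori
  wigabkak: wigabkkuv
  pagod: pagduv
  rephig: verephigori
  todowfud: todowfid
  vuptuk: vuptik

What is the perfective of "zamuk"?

zamik

vuptuk and wigabkak both end in -k yet inflect differently (vuptik, wigabkkuv), so the final letter is not what conditions the rule; the last vowel is.
"zamuk" has last vowel 'u'. The stems whose last vowel is 'u' (vuptuk → vuptik, todowfud → todowfid, dopowhuk → dopowhik) change the last vowel to 'i'.
So zamuk → zamik.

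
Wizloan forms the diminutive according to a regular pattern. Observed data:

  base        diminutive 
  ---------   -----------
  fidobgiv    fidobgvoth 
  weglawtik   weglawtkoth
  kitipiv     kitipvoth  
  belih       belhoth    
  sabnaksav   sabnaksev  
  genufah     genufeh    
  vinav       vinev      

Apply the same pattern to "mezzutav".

mezzutev

fidobgiv and sabnaksav both end in -v yet inflect differently (fidobgvoth, sabnaksev), so the final letter is not what conditions the rule; the last vowel is.
"mezzutav" has last vowel 'a'. The stems whose last vowel is 'a' (sabnaksav → sabnaksev, genufah → genufeh, vinav → vinev) change the last vowel to 'e'.
The other pattern: stems whose last vowel is 'i' delete the last vowel and add -oth.
So mezzutav → mezzutev.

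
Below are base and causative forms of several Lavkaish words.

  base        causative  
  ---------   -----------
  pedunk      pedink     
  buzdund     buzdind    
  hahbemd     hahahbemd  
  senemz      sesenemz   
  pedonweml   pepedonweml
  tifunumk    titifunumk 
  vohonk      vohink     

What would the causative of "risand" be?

"risand" has second-to-last letter 'n'. The stems whose second-to-last letter is 'n' (vohonk → vohink, buzdund → buzdind, pedunk → pedink) change the last vowel to 'i'.
So risand → risind.

risind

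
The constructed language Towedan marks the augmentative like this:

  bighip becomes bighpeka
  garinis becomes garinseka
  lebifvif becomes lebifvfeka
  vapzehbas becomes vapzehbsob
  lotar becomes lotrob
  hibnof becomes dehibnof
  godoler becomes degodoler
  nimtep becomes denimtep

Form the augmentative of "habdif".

habdfeka

"habdif" has last vowel 'i'. The stems whose last vowel is 'i' (bighip → bighpeka, garinis → garinseka, lebifvif → lebifvfeka) delete the last vowel and add -eka.
The other patterns: stems whose last vowel is 'a' delete the last vowel and add -ob; stems whose last vowel is 'e' or 'o' add the prefix de-.
So habdif → habdfeka.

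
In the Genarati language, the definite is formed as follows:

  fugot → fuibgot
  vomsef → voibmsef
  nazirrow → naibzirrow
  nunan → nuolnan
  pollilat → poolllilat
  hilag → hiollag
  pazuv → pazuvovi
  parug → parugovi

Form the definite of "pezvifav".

"pezvifav" has last vowel 'a'. The stems whose last vowel is 'a' (nunan → nuolnan, pollilat → poolllilat, hilag → hiollag) insert -ol- after the first vowel.
So pezvifav → peolzvifav.

peolzvifav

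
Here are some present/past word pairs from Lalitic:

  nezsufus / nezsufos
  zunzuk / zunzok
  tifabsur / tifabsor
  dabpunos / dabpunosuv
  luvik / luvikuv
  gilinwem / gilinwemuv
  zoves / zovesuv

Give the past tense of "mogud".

mogod

"mogud" has last vowel 'u'. The stems whose last vowel is 'u' (nezsufus → nezsufos, zunzuk → zunzok, tifabsur → tifabsor) change the last vowel to 'o'.
So mogud → mogod.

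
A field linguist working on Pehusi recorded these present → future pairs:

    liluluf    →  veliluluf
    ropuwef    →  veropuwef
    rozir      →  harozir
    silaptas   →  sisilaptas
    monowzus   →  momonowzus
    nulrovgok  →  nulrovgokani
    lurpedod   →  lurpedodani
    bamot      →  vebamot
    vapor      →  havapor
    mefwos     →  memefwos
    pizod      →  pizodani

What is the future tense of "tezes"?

tetezes

"tezes" ends in -s. The stems ending in -s (silaptas → sisilaptas, mefwos → memefwos, monowzus → momonowzus) repeat the first consonant+vowel as a prefix.
The other patterns: stems ending in -d or -k add -ani; stems ending in -r add the prefix ha-; stems ending in -f or -t add the prefix ve-.
So tezes → tetezes.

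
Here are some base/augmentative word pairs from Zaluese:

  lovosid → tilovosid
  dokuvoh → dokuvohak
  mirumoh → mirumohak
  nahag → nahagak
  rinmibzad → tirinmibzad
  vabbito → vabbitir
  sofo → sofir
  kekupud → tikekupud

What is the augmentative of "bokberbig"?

bokberbigak

sofo and dokuvoh both have last vowel 'o' yet inflect differently (sofir, dokuvohak), so the last vowel is not what conditions the rule; the final letter is.
"bokberbig" ends in -g. The one such stem in the data (nahag → nahagak) adds -ak, so the same rule applies.
The other patterns: stems ending in -d add the prefix ti-; stems ending in -o drop the final letter and add -ir.
So bokberbig → bokberbigak.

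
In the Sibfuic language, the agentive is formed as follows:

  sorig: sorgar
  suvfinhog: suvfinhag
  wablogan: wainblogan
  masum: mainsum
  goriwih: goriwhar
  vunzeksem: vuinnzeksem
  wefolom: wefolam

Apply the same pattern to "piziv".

pizvar

"piziv" has last vowel 'i'. The stems whose last vowel is 'i' (sorig → sorgar, goriwih → goriwhar) delete the last vowel and add -ar.
The other patterns: stems whose last vowel is 'o' change the last vowel to 'a'; stems whose last vowel is 'a', 'e' or 'u' insert -in- after the first vowel.
So piziv → pizvar.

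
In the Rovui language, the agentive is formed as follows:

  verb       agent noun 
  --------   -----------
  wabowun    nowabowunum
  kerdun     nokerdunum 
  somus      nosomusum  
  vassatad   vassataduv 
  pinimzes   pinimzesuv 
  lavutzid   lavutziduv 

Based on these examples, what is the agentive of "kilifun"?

somus and pinimzes both end in -s yet inflect differently (nosomusum, pinimzesuv), so the final letter is not what conditions the rule; the last vowel is.
"kilifun" has last vowel 'u'. The stems whose last vowel is 'u' (wabowun → nowabowunum, kerdun → nokerdunum, somus → nosomusum) add no- … -um around the stem.
So kilifun → nokilifunum.

nokilifunum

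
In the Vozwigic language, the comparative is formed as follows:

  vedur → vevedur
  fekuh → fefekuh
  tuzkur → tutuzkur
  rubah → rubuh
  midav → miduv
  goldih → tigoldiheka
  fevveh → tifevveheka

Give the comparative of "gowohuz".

gogowohuz

fekuh and rubah both end in -h yet inflect differently (fefekuh, rubuh), so the final letter is not what conditions the rule; the last vowel is.
"gowohuz" has last vowel 'u'. The stems whose last vowel is 'u' (vedur → vevedur, fekuh → fefekuh, tuzkur → tutuzkur) repeat the first consonant+vowel as a prefix.
The other patterns: stems whose last vowel is 'a' change the last vowel to 'u'; stems whose last vowel is 'e' or 'i' add ti- … -eka around the stem.
So gowohuz → gogowohuz.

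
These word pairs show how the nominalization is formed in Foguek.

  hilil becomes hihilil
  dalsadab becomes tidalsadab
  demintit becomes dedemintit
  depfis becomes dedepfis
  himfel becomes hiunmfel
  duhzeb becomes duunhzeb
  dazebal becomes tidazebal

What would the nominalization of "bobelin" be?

himfel and hilil both end in -l yet inflect differently (hiunmfel, hihilil), so the final letter is not what conditions the rule; the last vowel is.
"bobelin" has last vowel 'i'. The stems whose last vowel is 'i' (depfis → dedepfis, demintit → dedemintit, hilil → hihilil) repeat the first consonant+vowel as a prefix.
The other patterns: stems whose last vowel is 'e' insert -un- after the first vowel; stems whose last vowel is 'a' add the prefix ti-.
So bobelin → bobobelin.

bobobelin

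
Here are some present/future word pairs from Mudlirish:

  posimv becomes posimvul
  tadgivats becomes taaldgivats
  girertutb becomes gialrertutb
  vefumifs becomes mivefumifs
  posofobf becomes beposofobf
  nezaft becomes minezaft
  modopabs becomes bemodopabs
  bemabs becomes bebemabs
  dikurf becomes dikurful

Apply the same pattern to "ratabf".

vefumifs and tadgivats both end in -s yet inflect differently (mivefumifs, taaldgivats), so the final letter is not what conditions the rule; the second-to-last letter is.
"ratabf" has second-to-last letter 'b'. The stems whose second-to-last letter is 'b' (posofobf → beposofobf, bemabs → bebemabs, modopabs → bemodopabs) add the prefix be-.
The other patterns: stems whose second-to-last letter is 'f' add the prefix mi-; stems whose second-to-last letter is 'm' or 'r' add -ul; stems whose second-to-last letter is 't' insert -al- after the first vowel.
So ratabf → beratabf.

beratabf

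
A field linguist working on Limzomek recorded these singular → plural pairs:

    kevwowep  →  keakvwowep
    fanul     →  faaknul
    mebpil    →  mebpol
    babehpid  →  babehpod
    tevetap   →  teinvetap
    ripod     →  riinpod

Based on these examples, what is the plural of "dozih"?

dozoh

mebpil and fanul both end in -l yet inflect differently (mebpol, faaknul), so the final letter is not what conditions the rule; the last vowel is.
"dozih" has last vowel 'i'. The stems whose last vowel is 'i' (mebpil → mebpol, babehpid → babehpod) change the last vowel to 'o'.
So dozih → dozoh.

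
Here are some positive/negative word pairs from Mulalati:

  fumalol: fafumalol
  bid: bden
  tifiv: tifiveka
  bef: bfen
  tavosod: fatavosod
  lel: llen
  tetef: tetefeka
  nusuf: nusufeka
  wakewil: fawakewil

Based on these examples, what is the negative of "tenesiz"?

fatenesiz

bef and nusuf both end in -f yet inflect differently (bfen, nusufeka), so the final letter is not what conditions the rule; the number of vowels is.
"tenesiz" has 3 vowels. The stems with 3 vowels (wakewil → fawakewil, fumalol → fafumalol, tavosod → fatavosod) add the prefix fa-.
So tenesiz → fatenesiz.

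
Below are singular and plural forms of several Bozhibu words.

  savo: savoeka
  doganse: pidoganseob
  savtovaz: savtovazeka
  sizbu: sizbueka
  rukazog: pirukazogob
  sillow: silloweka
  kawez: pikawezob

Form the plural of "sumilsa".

savtovaz and kawez both end in -z yet inflect differently (savtovazeka, pikawezob), so the final letter is not what conditions the rule; the first letter is.
"sumilsa" begins with s-. The stems beginning with s- (sizbu → sizbueka, savtovaz → savtovazeka, savo → savoeka) add -eka.
The other pattern: stems beginning with d-, k- or r- add pi- … -ob around the stem.
So sumilsa → sumilsaeka.

sumilsaeka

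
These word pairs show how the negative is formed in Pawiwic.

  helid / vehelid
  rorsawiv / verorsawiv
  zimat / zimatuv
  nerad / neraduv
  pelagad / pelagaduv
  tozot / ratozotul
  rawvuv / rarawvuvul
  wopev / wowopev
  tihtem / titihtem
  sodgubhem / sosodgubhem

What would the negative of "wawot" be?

rawawotul

"wawot" has last vowel 'o'. The one such stem in the data (tozot → ratozotul) adds ra- … -ul around the stem, so the same rule applies.
The other patterns: stems whose last vowel is 'i' add the prefix ve-; stems whose last vowel is 'a' add -uv; stems whose last vowel is 'e' repeat the first consonant+vowel as a prefix.
So wawot → rawawotul.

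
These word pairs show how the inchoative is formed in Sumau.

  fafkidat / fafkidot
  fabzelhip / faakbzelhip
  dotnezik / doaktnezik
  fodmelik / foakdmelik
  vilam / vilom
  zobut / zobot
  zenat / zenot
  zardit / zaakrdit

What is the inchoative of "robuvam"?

robuvom

"robuvam" has last vowel 'a'. The stems whose last vowel is 'a' (vilam → vilom, fafkidat → fafkidot, zenat → zenot) change the last vowel to 'o'.
The other pattern: stems whose last vowel is 'i' insert -ak- after the first vowel.
So robuvam → robuvom.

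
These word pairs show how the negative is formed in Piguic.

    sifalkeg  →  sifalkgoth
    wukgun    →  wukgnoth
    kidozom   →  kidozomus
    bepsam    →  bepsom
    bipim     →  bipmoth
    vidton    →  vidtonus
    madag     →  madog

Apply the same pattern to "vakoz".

kidozom and bepsam both end in -m yet inflect differently (kidozomus, bepsom), so the final letter is not what conditions the rule; the last vowel is.
"vakoz" has last vowel 'o'. The stems whose last vowel is 'o' (vidton → vidtonus, kidozom → kidozomus) add -us.
So vakoz → vakozus.

vakozus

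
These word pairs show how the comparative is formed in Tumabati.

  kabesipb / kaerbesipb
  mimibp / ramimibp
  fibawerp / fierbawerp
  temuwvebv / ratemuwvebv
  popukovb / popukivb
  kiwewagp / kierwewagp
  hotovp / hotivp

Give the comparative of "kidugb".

kierdugb

mimibp and hotovp both end in -p yet inflect differently (ramimibp, hotivp), so the final letter is not what conditions the rule; the second-to-last letter is.
"kidugb" has second-to-last letter 'g'. The one such stem in the data (kiwewagp → kierwewagp) inserts -er- after the first vowel (as do kabesipb, fibawerp), so the same rule applies.
The other patterns: stems whose second-to-last letter is 'b' add the prefix ra-; stems whose second-to-last letter is 'v' change the last vowel to 'i'.
So kidugb → kierdugb.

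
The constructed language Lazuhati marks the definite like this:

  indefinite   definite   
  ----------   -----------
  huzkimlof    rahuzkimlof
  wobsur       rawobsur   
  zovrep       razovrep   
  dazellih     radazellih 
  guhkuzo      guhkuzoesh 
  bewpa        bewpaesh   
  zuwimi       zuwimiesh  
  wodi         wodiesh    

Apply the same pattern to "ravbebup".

huzkimlof and guhkuzo both have last vowel 'o' yet inflect differently (rahuzkimlof, guhkuzoesh), so the last vowel is not what conditions the rule; whether the stem ends in a vowel or a consonant is.
"ravbebup" ends in a consonant. The stems ending in a consonant (huzkimlof → rahuzkimlof, wobsur → rawobsur, zovrep → razovrep) add the prefix ra-.
So ravbebup → raravbebup.

raravbebup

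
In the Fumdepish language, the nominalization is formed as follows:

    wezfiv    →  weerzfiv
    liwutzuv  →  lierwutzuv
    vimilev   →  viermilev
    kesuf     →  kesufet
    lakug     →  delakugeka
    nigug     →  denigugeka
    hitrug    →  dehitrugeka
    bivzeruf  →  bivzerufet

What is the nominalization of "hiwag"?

"hiwag" ends in -g. The stems ending in -g (lakug → delakugeka, hitrug → dehitrugeka, nigug → denigugeka) add de- … -eka around the stem.
So hiwag → dehiwageka.

dehiwageka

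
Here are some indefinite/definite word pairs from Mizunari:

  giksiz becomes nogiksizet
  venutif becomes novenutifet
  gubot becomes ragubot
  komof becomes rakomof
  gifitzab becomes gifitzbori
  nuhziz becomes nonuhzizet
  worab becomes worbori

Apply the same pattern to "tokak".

tokkori

venutif and komof both end in -f yet inflect differently (novenutifet, rakomof), so the final letter is not what conditions the rule; the last vowel is.
"tokak" has last vowel 'a'. The stems whose last vowel is 'a' (gifitzab → gifitzbori, worab → worbori) delete the last vowel and add -ori.
So tokak → tokkori.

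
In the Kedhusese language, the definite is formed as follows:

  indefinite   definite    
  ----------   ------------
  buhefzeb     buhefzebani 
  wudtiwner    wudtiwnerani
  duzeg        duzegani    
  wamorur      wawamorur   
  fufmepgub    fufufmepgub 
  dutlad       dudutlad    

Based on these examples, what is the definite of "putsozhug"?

puputsozhug

"putsozhug" has last vowel 'u'. The stems whose last vowel is 'u' (wamorur → wawamorur, fufmepgub → fufufmepgub) repeat the first consonant+vowel as a prefix.
The other pattern: stems whose last vowel is 'e' add -ani.
So putsozhug → puputsozhug.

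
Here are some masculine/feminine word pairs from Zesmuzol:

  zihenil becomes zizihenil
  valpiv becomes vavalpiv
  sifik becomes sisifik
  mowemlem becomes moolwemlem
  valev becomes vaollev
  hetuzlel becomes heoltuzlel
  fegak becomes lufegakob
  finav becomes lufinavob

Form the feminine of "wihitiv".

wiwihitiv

valpiv and valev both end in -v yet inflect differently (vavalpiv, vaollev), so the final letter is not what conditions the rule; the last vowel is.
"wihitiv" has last vowel 'i'. The stems whose last vowel is 'i' (zihenil → zizihenil, valpiv → vavalpiv, sifik → sisifik) repeat the first consonant+vowel as a prefix.
So wihitiv → wiwihitiv.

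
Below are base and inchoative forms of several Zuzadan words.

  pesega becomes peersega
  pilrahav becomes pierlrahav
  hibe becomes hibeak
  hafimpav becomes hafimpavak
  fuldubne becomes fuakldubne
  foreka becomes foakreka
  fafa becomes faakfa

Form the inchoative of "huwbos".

pilrahav and hafimpav both end in -v yet inflect differently (pierlrahav, hafimpavak), so the final letter is not what conditions the rule; the first letter is.
"huwbos" begins with h-. The stems beginning with h- (hibe → hibeak, hafimpav → hafimpavak) add -ak.
The other patterns: stems beginning with p- insert -er- after the first vowel; stems beginning with f- insert -ak- after the first vowel.
So huwbos → huwbosak.

huwbosak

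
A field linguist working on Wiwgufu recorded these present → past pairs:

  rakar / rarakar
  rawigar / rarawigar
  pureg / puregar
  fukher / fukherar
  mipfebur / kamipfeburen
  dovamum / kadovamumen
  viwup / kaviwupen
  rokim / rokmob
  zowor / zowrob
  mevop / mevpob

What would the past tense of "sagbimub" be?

rakar and fukher both end in -r yet inflect differently (rarakar, fukherar), so the final letter is not what conditions the rule; the last vowel is.
"sagbimub" has last vowel 'u'. The stems whose last vowel is 'u' (mipfebur → kamipfeburen, dovamum → kadovamumen, viwup → kaviwupen) add ka- … -en around the stem.
The other patterns: stems whose last vowel is 'a' repeat the first consonant+vowel as a prefix; stems whose last vowel is 'e' add -ar; stems whose last vowel is 'i' or 'o' delete the last vowel and add -ob.
So sagbimub → kasagbimuben.

kasagbimuben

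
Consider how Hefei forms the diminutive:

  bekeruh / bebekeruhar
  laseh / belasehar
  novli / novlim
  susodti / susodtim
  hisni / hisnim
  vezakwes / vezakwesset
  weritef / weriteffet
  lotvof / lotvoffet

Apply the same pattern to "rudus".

rudusset

laseh and vezakwes both have last vowel 'e' yet inflect differently (belasehar, vezakwesset), so the last vowel is not what conditions the rule; the final letter is.
"rudus" ends in -s. The one such stem in the data (vezakwes → vezakwesset) doubles the final consonant and adds -et (as do weritef, lotvof), so the same rule applies.
The other patterns: stems ending in -h add be- … -ar around the stem; stems ending in -i drop the final letter and add -im.
So rudus → rudusset.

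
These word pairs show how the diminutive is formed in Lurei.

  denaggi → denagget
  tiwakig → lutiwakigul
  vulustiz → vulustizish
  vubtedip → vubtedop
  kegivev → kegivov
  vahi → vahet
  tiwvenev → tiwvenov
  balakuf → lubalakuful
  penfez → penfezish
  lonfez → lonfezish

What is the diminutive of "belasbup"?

penfez and kegivev both have last vowel 'e' yet inflect differently (penfezish, kegivov), so the last vowel is not what conditions the rule; the final letter is.
"belasbup" ends in -p. The one such stem in the data (vubtedip → vubtedop) changes the last vowel to 'o' (as do kegivev, tiwvenev), so the same rule applies.
So belasbup → belasbop.

belasbop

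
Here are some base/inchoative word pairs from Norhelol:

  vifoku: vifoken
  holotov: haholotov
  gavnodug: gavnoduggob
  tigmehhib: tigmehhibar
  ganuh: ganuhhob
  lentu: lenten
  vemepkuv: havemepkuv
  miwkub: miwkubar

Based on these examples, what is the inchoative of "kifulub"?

kifulubar

vemepkuv and vifoku both have last vowel 'u' yet inflect differently (havemepkuv, vifoken), so the last vowel is not what conditions the rule; the final letter is.
"kifulub" ends in -b. The stems ending in -b (tigmehhib → tigmehhibar, miwkub → miwkubar) add -ar.
So kifulub → kifulubar.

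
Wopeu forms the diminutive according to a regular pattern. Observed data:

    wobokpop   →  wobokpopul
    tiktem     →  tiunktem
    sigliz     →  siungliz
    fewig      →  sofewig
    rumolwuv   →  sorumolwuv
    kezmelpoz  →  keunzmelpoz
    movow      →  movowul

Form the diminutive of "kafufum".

kaunfufum

kezmelpoz and wobokpop both have last vowel 'o' yet inflect differently (keunzmelpoz, wobokpopul), so the last vowel is not what conditions the rule; the final letter is.
"kafufum" ends in -m. The one such stem in the data (tiktem → tiunktem) inserts -un- after the first vowel (as do sigliz, kezmelpoz), so the same rule applies.
So kafufum → kaunfufum.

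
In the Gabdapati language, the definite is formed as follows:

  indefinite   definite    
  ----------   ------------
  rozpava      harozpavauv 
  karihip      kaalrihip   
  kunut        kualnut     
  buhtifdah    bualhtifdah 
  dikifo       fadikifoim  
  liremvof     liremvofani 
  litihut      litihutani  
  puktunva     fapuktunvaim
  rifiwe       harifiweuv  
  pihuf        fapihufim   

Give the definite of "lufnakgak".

lufnakgakani

kunut and litihut both end in -t yet inflect differently (kualnut, litihutani), so the final letter is not what conditions the rule; the first letter is.
"lufnakgak" begins with l-. The stems beginning with l- (liremvof → liremvofani, litihut → litihutani) add -ani.
The other patterns: stems beginning with b- or k- insert -al- after the first vowel; stems beginning with r- add ha- … -uv around the stem; stems beginning with d- or p- add fa- … -im around the stem.
So lufnakgak → lufnakgakani.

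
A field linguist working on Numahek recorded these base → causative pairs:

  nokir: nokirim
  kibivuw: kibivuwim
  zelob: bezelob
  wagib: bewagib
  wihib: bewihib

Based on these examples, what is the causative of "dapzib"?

bedapzib

wihib and nokir both have last vowel 'i' yet inflect differently (bewihib, nokirim), so the last vowel is not what conditions the rule; the final letter is.
"dapzib" ends in -b. The stems ending in -b (wihib → bewihib, wagib → bewagib, zelob → bezelob) add the prefix be-.
The other pattern: stems ending in -r or -w add -im.
So dapzib → bedapzib.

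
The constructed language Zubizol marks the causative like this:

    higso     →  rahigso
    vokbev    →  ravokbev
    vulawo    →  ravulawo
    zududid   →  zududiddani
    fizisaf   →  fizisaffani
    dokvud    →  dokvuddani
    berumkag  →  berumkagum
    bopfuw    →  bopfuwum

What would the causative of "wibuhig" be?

fizisaf and berumkag both have last vowel 'a' yet inflect differently (fizisaffani, berumkagum), so the last vowel is not what conditions the rule; the final letter is.
"wibuhig" ends in -g. The one such stem in the data (berumkag → berumkagum) adds -um, so the same rule applies.
The other patterns: stems ending in -o or -v add the prefix ra-; stems ending in -d or -f double the final consonant and add -ani.
So wibuhig → wibuhigum.

wibuhigum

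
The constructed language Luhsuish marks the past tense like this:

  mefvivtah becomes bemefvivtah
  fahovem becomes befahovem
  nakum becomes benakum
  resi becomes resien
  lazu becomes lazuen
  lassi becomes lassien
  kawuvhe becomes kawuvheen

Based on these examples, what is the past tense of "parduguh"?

nakum and lazu both have last vowel 'u' yet inflect differently (benakum, lazuen), so the last vowel is not what conditions the rule; whether the stem ends in a vowel or a consonant is.
"parduguh" ends in a consonant. The stems ending in a consonant (mefvivtah → bemefvivtah, fahovem → befahovem, nakum → benakum) add the prefix be-.
So parduguh → beparduguh.

beparduguh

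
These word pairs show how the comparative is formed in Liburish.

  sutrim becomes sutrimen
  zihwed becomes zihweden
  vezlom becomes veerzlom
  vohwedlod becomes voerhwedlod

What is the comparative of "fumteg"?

"fumteg" has last vowel 'e'. The one such stem in the data (zihwed → zihweden) adds -en, so the same rule applies.
The other pattern: stems whose last vowel is 'o' insert -er- after the first vowel.
So fumteg → fumtegen.

fumtegen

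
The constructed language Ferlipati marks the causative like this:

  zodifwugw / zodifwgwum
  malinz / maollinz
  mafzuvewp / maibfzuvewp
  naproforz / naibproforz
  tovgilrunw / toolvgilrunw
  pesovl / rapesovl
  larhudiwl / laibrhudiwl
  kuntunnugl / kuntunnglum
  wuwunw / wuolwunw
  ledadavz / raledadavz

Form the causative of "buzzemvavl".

rabuzzemvavl

wuwunw and zodifwugw both end in -w yet inflect differently (wuolwunw, zodifwgwum), so the final letter is not what conditions the rule; the second-to-last letter is.
"buzzemvavl" has second-to-last letter 'v'. The stems whose second-to-last letter is 'v' (ledadavz → raledadavz, pesovl → rapesovl) add the prefix ra-.
The other patterns: stems whose second-to-last letter is 'n' insert -ol- after the first vowel; stems whose second-to-last letter is 'g' delete the last vowel and add -um; stems whose second-to-last letter is 'r' or 'w' insert -ib- after the first vowel.
So buzzemvavl → rabuzzemvavl.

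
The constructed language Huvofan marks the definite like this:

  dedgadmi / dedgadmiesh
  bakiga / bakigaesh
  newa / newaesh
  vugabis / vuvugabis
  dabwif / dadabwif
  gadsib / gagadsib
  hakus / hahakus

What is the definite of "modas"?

momodas

"modas" ends in a consonant. The stems ending in a consonant (vugabis → vuvugabis, dabwif → dadabwif, gadsib → gagadsib) repeat the first consonant+vowel as a prefix.
The other pattern: stems ending in a vowel add -esh.
So modas → momodas.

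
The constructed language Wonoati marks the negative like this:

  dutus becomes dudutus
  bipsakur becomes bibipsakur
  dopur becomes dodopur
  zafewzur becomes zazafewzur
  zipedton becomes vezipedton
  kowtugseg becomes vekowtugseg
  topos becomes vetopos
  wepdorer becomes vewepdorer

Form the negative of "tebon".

"tebon" has last vowel 'o'. The stems whose last vowel is 'o' (zipedton → vezipedton, topos → vetopos) add the prefix ve-.
The other pattern: stems whose last vowel is 'u' repeat the first consonant+vowel as a prefix.
So tebon → vetebon.

vetebon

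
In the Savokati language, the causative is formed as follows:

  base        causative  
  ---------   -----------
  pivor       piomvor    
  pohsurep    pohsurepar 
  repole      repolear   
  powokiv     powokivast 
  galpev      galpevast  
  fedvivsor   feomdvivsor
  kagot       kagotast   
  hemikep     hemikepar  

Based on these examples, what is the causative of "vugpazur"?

hemikep and galpev both have last vowel 'e' yet inflect differently (hemikepar, galpevast), so the last vowel is not what conditions the rule; the final letter is.
"vugpazur" ends in -r. The stems ending in -r (pivor → piomvor, fedvivsor → feomdvivsor) insert -om- after the first vowel.
The other patterns: stems ending in -e or -p add -ar; stems ending in -t or -v add -ast.
So vugpazur → vuomgpazur.

vuomgpazur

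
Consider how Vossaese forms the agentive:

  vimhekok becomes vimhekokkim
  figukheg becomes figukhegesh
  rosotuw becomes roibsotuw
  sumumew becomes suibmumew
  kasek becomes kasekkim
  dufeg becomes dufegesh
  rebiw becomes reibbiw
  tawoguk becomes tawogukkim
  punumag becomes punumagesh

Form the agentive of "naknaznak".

kasek and sumumew both have last vowel 'e' yet inflect differently (kasekkim, suibmumew), so the last vowel is not what conditions the rule; the final letter is.
"naknaznak" ends in -k. The stems ending in -k (tawoguk → tawogukkim, vimhekok → vimhekokkim, kasek → kasekkim) double the final consonant and add -im.
So naknaznak → naknaznakkim.

naknaznakkim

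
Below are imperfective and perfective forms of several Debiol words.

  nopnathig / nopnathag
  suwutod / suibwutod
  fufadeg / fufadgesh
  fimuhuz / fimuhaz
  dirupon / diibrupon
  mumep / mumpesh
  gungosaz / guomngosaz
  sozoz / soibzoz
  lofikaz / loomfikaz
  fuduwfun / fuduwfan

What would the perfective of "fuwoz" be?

fuibwoz

fufadeg and nopnathig both end in -g yet inflect differently (fufadgesh, nopnathag), so the final letter is not what conditions the rule; the last vowel is.
"fuwoz" has last vowel 'o'. The stems whose last vowel is 'o' (sozoz → soibzoz, dirupon → diibrupon, suwutod → suibwutod) insert -ib- after the first vowel.
The other patterns: stems whose last vowel is 'a' insert -om- after the first vowel; stems whose last vowel is 'e' delete the last vowel and add -esh; stems whose last vowel is 'i' or 'u' change the last vowel to 'a'.
So fuwoz → fuibwoz.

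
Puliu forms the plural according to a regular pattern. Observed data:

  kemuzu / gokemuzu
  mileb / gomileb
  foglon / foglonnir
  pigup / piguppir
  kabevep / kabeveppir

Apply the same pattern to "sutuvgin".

sutuvginnir

kemuzu and pigup both have last vowel 'u' yet inflect differently (gokemuzu, piguppir), so the last vowel is not what conditions the rule; the final letter is.
"sutuvgin" ends in -n. The one such stem in the data (foglon → foglonnir) doubles the final consonant and adds -ir (as do pigup, kabevep), so the same rule applies.
The other pattern: stems ending in -b or -u add the prefix go-.
So sutuvgin → sutuvginnir.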